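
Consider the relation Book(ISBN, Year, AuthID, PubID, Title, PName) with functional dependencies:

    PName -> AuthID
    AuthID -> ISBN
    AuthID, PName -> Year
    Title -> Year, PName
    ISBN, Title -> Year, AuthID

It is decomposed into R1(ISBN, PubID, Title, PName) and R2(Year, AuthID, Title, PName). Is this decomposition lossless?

Common attributes: R1 ∩ R2 = {Title, PName}.
Closure of {Title, PName}: PName → AuthID applies, adding AuthID; AuthID → ISBN applies, adding ISBN; AuthID, PName → Year applies, adding Year. So (Title, PName)⁺ = {ISBN, Year, AuthID, Title, PName}.
This closure contains every attribute of R2, so R1 ∩ R2 → R2. The join is lossless.

Yes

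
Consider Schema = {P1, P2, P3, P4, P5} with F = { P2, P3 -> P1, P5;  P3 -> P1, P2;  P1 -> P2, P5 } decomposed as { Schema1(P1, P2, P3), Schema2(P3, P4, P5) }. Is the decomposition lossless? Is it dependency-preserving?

lossless but not dependency-preserving

Lossless test: (P3)⁺ = {P1, P2, P3, P5}, which contains all of one fragment — lossless.
Dependency preservation: the restricted closure of {P1} across the fragments never reaches {P2, P5}, so P1 → P2, P5 cannot be enforced without a join — not preserved.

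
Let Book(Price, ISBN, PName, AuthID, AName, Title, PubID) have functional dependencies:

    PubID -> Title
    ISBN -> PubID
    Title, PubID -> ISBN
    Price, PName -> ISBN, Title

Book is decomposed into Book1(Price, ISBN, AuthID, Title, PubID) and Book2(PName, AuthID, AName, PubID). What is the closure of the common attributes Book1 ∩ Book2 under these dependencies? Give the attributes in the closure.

ISBN, AuthID, Title, PubID

Book1 ∩ Book2 = {AuthID, PubID}.
PubID → Title applies, adding Title
Title, PubID → ISBN applies, adding ISBN
Closure: {ISBN, AuthID, Title, PubID}.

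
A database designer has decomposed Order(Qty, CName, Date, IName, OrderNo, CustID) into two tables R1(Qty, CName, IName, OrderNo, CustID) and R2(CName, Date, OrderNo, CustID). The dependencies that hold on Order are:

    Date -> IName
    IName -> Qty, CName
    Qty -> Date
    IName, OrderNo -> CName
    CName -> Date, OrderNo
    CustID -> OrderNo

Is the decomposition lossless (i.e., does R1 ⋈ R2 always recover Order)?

Common attributes: R1 ∩ R2 = {CName, OrderNo, CustID}.
Closure of {CName, OrderNo, CustID}: CName → Date, OrderNo applies, adding Date; Date → IName applies, adding IName; IName → Qty, CName applies, adding Qty. So (CName, OrderNo, CustID)⁺ = {Qty, CName, Date, IName, OrderNo, CustID}.
This closure contains every attribute of R1, so R1 ∩ R2 → R1. The join is lossless.

Yes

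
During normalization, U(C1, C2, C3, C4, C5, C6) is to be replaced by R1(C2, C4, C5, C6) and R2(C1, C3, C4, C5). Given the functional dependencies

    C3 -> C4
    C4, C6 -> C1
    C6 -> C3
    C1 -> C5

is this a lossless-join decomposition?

Common attributes: R1 ∩ R2 = {C4, C5}.
No dependency enlarges {C4, C5}, so (C4, C5)⁺ = {C4, C5}.
The closure contains neither all of R1 = {C2, C4, C5, C6} nor all of R2 = {C1, C3, C4, C5}, so the common attributes are not a superkey of either fragment. The join is lossy.

No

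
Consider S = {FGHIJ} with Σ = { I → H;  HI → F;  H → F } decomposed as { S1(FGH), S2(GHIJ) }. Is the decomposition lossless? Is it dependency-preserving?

lossless and dependency-preserving

Lossless test: (GH)⁺ = {FGH}, which contains all of one fragment — lossless.
Dependency preservation: HI → F is not contained in any single fragment, but the restricted closure of its left-hand side across the fragments still reaches the right-hand side; the remaining FDs each lie inside some fragment. All dependencies are preserved.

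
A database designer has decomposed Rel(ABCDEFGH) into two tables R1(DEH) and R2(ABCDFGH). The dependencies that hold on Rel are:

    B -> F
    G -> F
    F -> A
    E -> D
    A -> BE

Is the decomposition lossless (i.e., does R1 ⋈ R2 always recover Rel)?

No

Common attributes: R1 ∩ R2 = {DH}.
No dependency enlarges {DH}, so (DH)⁺ = {DH}.
The closure contains neither all of R1 = {DEH} nor all of R2 = {ABCDFGH}, so the common attributes are not a superkey of either fragment. The join is lossy.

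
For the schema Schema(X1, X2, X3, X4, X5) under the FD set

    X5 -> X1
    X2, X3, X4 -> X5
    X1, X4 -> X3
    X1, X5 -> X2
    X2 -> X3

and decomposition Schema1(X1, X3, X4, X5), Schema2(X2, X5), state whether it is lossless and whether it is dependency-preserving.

lossless but not dependency-preserving

Lossless test: (X5)⁺ = {X1, X2, X3, X5}, which contains all of one fragment — lossless.
Dependency preservation: the restricted closure of {X2, X3, X4} across the fragments never reaches {X5}, so X2, X3, X4 → X5 cannot be enforced without a join — not preserved.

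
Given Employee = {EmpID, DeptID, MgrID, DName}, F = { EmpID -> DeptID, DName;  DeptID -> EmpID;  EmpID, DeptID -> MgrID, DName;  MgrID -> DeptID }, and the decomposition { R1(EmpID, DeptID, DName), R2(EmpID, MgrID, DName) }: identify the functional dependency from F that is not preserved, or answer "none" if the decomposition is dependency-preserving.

none

EmpID → DeptID, DName lies within R1.
DeptID → EmpID lies within R1.
EmpID, DeptID → MgrID, DName: restricted closure across fragments reaches MgrID, DName.
MgrID → DeptID: restricted closure across fragments reaches DeptID.
Every dependency is enforceable on the fragments, so the decomposition is dependency-preserving.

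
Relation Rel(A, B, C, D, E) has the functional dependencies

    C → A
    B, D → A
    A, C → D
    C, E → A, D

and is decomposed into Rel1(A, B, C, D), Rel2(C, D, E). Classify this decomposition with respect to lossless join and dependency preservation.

lossy but dependency-preserving

Lossless test: (C, D)⁺ = {A, C, D}, which is a superkey of neither fragment — lossy.
Dependency preservation: C, E → A, D is not contained in any single fragment, but the restricted closure of its left-hand side across the fragments still reaches the right-hand side; the remaining FDs each lie inside some fragment. All dependencies are preserved.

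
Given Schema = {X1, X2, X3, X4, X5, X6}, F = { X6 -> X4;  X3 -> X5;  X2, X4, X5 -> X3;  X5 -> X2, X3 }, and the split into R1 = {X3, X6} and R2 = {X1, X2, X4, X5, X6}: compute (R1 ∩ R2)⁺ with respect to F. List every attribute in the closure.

X4, X6

R1 ∩ R2 = {X6}.
X6 → X4 applies, adding X4
Closure: {X4, X6}.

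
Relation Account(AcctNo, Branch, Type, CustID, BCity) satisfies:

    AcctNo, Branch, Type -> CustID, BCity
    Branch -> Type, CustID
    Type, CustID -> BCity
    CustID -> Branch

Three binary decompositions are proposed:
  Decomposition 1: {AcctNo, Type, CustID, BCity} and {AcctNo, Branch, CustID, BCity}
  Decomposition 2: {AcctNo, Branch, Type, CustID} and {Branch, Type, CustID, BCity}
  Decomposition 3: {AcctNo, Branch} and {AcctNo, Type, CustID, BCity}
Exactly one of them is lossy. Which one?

Decomposition 3

Decomposition 1: common = {AcctNo, CustID, BCity}, closure = {AcctNo, Branch, Type, CustID, BCity} → lossless.
Decomposition 2: common = {Branch, Type, CustID}, closure = {Branch, Type, CustID, BCity} → lossless.
Decomposition 3: common = {AcctNo}, closure = {AcctNo} → lossy.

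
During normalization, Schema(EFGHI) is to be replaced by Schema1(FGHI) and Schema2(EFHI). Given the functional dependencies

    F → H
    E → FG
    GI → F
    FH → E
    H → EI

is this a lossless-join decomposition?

Common attributes: Schema1 ∩ Schema2 = {FHI}.
Closure of {FHI}: FH → E applies, adding E; E → FG applies, adding G. So (FHI)⁺ = {EFGHI}.
This closure contains every attribute of Schema1, so Schema1 ∩ Schema2 → Schema1. The join is lossless.

Yes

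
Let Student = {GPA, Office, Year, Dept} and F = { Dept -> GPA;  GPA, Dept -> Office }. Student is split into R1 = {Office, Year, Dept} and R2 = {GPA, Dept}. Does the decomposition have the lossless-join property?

Yes

Common attributes: R1 ∩ R2 = {Dept}.
Closure of {Dept}: Dept → GPA applies, adding GPA; GPA, Dept → Office applies, adding Office. So (Dept)⁺ = {GPA, Office, Dept}.
This closure contains every attribute of R2, so R1 ∩ R2 → R2. The join is lossless.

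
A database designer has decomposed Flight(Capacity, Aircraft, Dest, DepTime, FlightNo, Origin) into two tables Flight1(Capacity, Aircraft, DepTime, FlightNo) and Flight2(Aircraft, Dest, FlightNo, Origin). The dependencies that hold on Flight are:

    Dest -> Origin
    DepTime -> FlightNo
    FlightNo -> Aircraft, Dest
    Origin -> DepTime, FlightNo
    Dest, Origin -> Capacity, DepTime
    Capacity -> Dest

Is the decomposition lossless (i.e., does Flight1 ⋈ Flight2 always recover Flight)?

Yes

Common attributes: Flight1 ∩ Flight2 = {Aircraft, FlightNo}.
Closure of {Aircraft, FlightNo}: FlightNo → Aircraft, Dest applies, adding Dest; Dest → Origin applies, adding Origin; Origin → DepTime, FlightNo applies, adding DepTime; Dest, Origin → Capacity, DepTime applies, adding Capacity. So (Aircraft, FlightNo)⁺ = {Capacity, Aircraft, Dest, DepTime, FlightNo, Origin}.
This closure contains every attribute of Flight1, so Flight1 ∩ Flight2 → Flight1. The join is lossless.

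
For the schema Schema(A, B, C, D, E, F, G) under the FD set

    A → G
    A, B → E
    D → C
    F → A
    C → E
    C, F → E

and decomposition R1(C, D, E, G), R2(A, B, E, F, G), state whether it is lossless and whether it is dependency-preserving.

Lossless test: (E, G)⁺ = {E, G}, which is a superkey of neither fragment — lossy.
Dependency preservation: C, F → E is not contained in any single fragment, but the restricted closure of its left-hand side across the fragments still reaches the right-hand side; the remaining FDs each lie inside some fragment. All dependencies are preserved.

lossy but dependency-preserving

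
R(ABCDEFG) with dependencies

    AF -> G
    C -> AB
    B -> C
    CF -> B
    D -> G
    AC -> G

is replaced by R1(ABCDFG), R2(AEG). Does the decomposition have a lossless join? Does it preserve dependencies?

Lossless test: (AG)⁺ = {AG}, which is a superkey of neither fragment — lossy.
Dependency preservation: every FD's attributes lie within a single fragment, so each can be enforced locally — preserved.

lossy but dependency-preserving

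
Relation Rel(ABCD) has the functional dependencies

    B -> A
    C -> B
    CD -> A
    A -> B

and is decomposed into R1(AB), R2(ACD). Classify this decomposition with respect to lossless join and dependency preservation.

lossless and dependency-preserving

Lossless test: (A)⁺ = {AB}, which contains all of one fragment — lossless.
Dependency preservation: C → B is not contained in any single fragment, but the restricted closure of its left-hand side across the fragments still reaches the right-hand side; the remaining FDs each lie inside some fragment. All dependencies are preserved.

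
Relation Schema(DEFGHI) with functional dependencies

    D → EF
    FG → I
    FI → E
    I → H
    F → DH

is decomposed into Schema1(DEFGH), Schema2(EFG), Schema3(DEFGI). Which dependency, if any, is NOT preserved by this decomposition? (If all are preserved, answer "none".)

I → H

Check I → H: no single fragment contains all of {HI}, and the restricted closure of {I} across the fragments never reaches {H}.
D → EF is preserved.
FG → I is preserved.
FI → E is preserved.
F → DH is preserved.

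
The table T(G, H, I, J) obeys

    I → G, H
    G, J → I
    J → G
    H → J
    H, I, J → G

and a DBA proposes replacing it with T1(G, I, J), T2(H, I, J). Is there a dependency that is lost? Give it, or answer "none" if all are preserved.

I → G, H: restricted closure across fragments reaches G, H.
G, J → I lies within T1.
J → G lies within T1.
H → J lies within T2.
H, I, J → G: restricted closure across fragments reaches G.
Every dependency is enforceable on the fragments, so the decomposition is dependency-preserving.

none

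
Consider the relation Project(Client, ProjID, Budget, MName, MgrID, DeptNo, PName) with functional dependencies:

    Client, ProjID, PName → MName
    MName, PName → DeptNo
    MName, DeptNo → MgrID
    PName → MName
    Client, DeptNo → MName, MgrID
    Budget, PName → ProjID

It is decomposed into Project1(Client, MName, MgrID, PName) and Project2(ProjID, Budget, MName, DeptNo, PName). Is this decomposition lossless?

Common attributes: Project1 ∩ Project2 = {MName, PName}.
Closure of {MName, PName}: MName, PName → DeptNo applies, adding DeptNo; MName, DeptNo → MgrID applies, adding MgrID. So (MName, PName)⁺ = {MName, MgrID, DeptNo, PName}.
The closure contains neither all of Project1 = {Client, MName, MgrID, PName} nor all of Project2 = {ProjID, Budget, MName, DeptNo, PName}, so the common attributes are not a superkey of either fragment. The join is lossy.

No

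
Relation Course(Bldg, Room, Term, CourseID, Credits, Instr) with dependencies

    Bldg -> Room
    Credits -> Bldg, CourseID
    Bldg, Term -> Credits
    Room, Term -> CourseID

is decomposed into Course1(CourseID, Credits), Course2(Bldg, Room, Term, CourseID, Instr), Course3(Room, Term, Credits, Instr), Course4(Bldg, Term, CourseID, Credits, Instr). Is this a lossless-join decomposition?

Yes

Chase test. Columns are Bldg, Room, Term, CourseID, Credits, Instr; row i has aⱼ where attribute j ∈ Coursei, else bᵢⱼ.
Initial tableau (one row per fragment):
  row 1: b11 b12 b13 a4 a5 b16
  row 2: a1 a2 a3 a4 b25 a6
  row 3: b31 a2 a3 b34 a5 a6
  row 4: a1 b42 a3 a4 a5 a6
Rows 2 and 4 agree on Bldg; apply Bldg→Room and equate their Room entries.
Rows 1 and 3 agree on Credits; apply Credits→Bldg, CourseID and equate their Bldg, CourseID entries.
Rows 1 and 4 agree on Credits; apply Credits→Bldg, CourseID and equate their Bldg, CourseID entries.
Rows 2 and 3 agree on Bldg, Term; apply Bldg, Term→Credits and equate their Credits entries.
Rows 1 and 2 agree on Bldg; apply Bldg→Room and equate their Room entries.
Row 2 is now all distinguished symbols — the join is lossless.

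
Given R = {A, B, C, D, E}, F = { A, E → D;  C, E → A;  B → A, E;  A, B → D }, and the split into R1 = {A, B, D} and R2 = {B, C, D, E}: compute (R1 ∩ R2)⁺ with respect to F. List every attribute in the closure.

A, B, D, E

R1 ∩ R2 = {B, D}.
B → A, E applies, adding A, E
Closure: {A, B, D, E}.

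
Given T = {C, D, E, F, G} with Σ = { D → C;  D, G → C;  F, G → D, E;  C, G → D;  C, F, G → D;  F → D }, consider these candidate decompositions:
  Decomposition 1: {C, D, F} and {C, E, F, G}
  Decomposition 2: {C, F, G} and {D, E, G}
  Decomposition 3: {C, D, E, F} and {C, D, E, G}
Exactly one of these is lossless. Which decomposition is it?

Decomposition 1

Decomposition 1: common = {C, F}, closure = {C, D, F} → lossless.
Decomposition 2: common = {G}, closure = {G} → lossy.
Decomposition 3: common = {C, D, E}, closure = {C, D, E} → lossy.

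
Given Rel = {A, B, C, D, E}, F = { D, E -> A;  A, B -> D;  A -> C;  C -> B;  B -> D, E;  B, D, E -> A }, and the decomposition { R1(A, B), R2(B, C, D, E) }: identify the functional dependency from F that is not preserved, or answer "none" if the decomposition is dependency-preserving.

D, E → A: restricted closure across fragments reaches A.
A, B → D: restricted closure across fragments reaches D.
A → C: restricted closure across fragments reaches C.
C → B lies within R2.
B → D, E lies within R2.
B, D, E → A: restricted closure across fragments reaches A.
Every dependency is enforceable on the fragments, so the decomposition is dependency-preserving.

none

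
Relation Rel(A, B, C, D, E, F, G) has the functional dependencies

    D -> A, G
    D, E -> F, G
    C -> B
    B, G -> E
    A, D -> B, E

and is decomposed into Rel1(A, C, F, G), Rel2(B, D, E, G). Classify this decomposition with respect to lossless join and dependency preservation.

Lossless test: (G)⁺ = {G}, which is a superkey of neither fragment — lossy.
Dependency preservation: the restricted closure of {D} across the fragments never reaches {A, G}, so D → A, G cannot be enforced without a join — not preserved.

lossy and not dependency-preserving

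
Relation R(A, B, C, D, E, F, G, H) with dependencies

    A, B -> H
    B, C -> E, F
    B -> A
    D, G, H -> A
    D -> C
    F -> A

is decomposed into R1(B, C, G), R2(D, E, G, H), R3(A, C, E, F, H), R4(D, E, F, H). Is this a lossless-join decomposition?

Chase test. Columns are A, B, C, D, E, F, G, H; row i has aⱼ where attribute j ∈ Ri, else bᵢⱼ.
Initial tableau (one row per fragment):
  row 1: b11 a2 a3 b14 b15 b16 a7 b18
  row 2: b21 b22 b23 a4 a5 b26 a7 a8
  row 3: a1 b32 a3 b34 a5 a6 b37 a8
  row 4: b41 b42 b43 a4 a5 a6 b47 a8
Rows 2 and 4 agree on D; apply D→C and equate their C entries.
Rows 3 and 4 agree on F; apply F→A and equate their A entries.
No row becomes fully distinguished — the join is lossy.

No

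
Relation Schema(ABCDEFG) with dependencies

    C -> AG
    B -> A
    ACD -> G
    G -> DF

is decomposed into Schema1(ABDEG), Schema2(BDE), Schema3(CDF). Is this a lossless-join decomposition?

Chase test. Columns are ABCDEFG; row i has aⱼ where attribute j ∈ Schemai, else bᵢⱼ.
Initial tableau (one row per fragment):
  row 1: a1 a2 b13 a4 a5 b16 a7
  row 2: b21 a2 b23 a4 a5 b26 b27
  row 3: b31 b32 a3 a4 b35 a6 b37
Rows 1 and 2 agree on B; apply B→A and equate their A entries.
No row becomes fully distinguished — the join is lossy.

No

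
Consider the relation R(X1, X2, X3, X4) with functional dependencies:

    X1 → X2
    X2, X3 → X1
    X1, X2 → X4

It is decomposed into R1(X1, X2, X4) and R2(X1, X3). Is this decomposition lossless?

Yes

Common attributes: R1 ∩ R2 = {X1}.
Closure of {X1}: X1 → X2 applies, adding X2; X1, X2 → X4 applies, adding X4. So (X1)⁺ = {X1, X2, X4}.
This closure contains every attribute of R1, so R1 ∩ R2 → R1. The join is lossless.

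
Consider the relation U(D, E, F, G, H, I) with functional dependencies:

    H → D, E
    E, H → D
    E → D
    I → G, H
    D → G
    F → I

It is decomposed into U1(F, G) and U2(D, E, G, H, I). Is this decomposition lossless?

No

Common attributes: U1 ∩ U2 = {G}.
No dependency enlarges {G}, so (G)⁺ = {G}.
The closure contains neither all of U1 = {F, G} nor all of U2 = {D, E, G, H, I}, so the common attributes are not a superkey of either fragment. The join is lossy.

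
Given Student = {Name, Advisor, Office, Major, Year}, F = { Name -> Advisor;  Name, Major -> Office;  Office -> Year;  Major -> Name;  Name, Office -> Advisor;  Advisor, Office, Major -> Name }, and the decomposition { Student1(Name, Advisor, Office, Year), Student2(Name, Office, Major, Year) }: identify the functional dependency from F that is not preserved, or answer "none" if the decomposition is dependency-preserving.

none

Name → Advisor lies within Student1.
Name, Major → Office lies within Student2.
Office → Year lies within Student1.
Major → Name lies within Student2.
Name, Office → Advisor lies within Student1.
Advisor, Office, Major → Name: restricted closure across fragments reaches Name.
Every dependency is enforceable on the fragments, so the decomposition is dependency-preserving.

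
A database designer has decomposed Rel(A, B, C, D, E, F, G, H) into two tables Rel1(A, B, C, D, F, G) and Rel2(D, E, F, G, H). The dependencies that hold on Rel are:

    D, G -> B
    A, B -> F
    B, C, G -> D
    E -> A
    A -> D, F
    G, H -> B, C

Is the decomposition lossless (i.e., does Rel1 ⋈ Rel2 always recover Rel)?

Common attributes: Rel1 ∩ Rel2 = {D, F, G}.
Closure of {D, F, G}: D, G → B applies, adding B. So (D, F, G)⁺ = {B, D, F, G}.
The closure contains neither all of Rel1 = {A, B, C, D, F, G} nor all of Rel2 = {D, E, F, G, H}, so the common attributes are not a superkey of either fragment. The join is lossy.

No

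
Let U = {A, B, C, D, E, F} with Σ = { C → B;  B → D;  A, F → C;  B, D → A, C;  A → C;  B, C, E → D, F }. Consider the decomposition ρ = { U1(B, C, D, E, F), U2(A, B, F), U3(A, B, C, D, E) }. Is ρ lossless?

Yes

Chase test. Columns are A, B, C, D, E, F; row i has aⱼ where attribute j ∈ Ui, else bᵢⱼ.
Initial tableau (one row per fragment):
  row 1: b11 a2 a3 a4 a5 a6
  row 2: a1 a2 b23 b24 b25 a6
  row 3: a1 a2 a3 a4 a5 b36
Rows 1 and 2 agree on B; apply B→D and equate their D entries.
Rows 1 and 2 agree on B, D; apply B, D→A, C and equate their A, C entries.
Rows 1 and 3 agree on B, C, E; apply B, C, E→D, F and equate their D, F entries.
Row 1 is now all distinguished symbols — the join is lossless.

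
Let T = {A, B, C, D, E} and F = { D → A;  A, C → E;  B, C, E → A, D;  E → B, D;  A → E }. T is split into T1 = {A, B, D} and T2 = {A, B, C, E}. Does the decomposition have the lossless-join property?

Common attributes: T1 ∩ T2 = {A, B}.
Closure of {A, B}: A → E applies, adding E; E → B, D applies, adding D. So (A, B)⁺ = {A, B, D, E}.
This closure contains every attribute of T1, so T1 ∩ T2 → T1. The join is lossless.

Yes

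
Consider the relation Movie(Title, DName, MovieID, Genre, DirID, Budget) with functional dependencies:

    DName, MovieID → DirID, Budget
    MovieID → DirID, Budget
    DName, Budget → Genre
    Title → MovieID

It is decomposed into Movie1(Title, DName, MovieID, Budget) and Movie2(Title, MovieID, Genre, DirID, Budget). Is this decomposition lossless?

No

Common attributes: Movie1 ∩ Movie2 = {Title, MovieID, Budget}.
Closure of {Title, MovieID, Budget}: MovieID → DirID, Budget applies, adding DirID. So (Title, MovieID, Budget)⁺ = {Title, MovieID, DirID, Budget}.
The closure contains neither all of Movie1 = {Title, DName, MovieID, Budget} nor all of Movie2 = {Title, MovieID, Genre, DirID, Budget}, so the common attributes are not a superkey of either fragment. The join is lossy.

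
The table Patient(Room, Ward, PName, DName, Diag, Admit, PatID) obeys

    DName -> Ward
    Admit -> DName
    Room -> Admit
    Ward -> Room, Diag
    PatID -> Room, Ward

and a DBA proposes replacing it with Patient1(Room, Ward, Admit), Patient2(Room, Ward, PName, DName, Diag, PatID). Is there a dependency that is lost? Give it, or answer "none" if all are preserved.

none

DName → Ward lies within Patient2.
Admit → DName: restricted closure across fragments reaches DName.
Room → Admit lies within Patient1.
Ward → Room, Diag lies within Patient2.
PatID → Room, Ward lies within Patient2.
Every dependency is enforceable on the fragments, so the decomposition is dependency-preserving.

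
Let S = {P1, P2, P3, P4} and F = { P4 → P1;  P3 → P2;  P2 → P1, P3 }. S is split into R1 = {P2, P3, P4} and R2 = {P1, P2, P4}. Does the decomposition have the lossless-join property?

Yes

Common attributes: R1 ∩ R2 = {P2, P4}.
Closure of {P2, P4}: P4 → P1 applies, adding P1; P2 → P1, P3 applies, adding P3. So (P2, P4)⁺ = {P1, P2, P3, P4}.
This closure contains every attribute of R1, so R1 ∩ R2 → R1. The join is lossless.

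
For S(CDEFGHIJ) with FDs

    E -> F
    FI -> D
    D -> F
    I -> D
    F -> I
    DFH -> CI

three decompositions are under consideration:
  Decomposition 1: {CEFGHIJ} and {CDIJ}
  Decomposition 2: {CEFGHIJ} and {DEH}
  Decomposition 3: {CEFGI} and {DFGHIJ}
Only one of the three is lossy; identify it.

Decomposition 1: common = {CIJ}, closure = {CDFIJ} → lossless.
Decomposition 2: common = {EH}, closure = {CDEFHI} → lossless.
Decomposition 3: common = {FGI}, closure = {DFGI} → lossy.

Decomposition 3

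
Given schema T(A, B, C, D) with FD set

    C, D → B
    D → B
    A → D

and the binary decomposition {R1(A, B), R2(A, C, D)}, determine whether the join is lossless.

Yes

Common attributes: R1 ∩ R2 = {A}.
Closure of {A}: A → D applies, adding D; D → B applies, adding B. So (A)⁺ = {A, B, D}.
This closure contains every attribute of R1, so R1 ∩ R2 → R1. The join is lossless.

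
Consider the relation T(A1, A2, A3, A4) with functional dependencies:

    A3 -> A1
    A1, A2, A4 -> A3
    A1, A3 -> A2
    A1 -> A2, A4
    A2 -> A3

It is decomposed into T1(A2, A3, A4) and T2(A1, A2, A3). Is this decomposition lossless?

Common attributes: T1 ∩ T2 = {A2, A3}.
Closure of {A2, A3}: A3 → A1 applies, adding A1; A1 → A2, A4 applies, adding A4. So (A2, A3)⁺ = {A1, A2, A3, A4}.
This closure contains every attribute of T1, so T1 ∩ T2 → T1. The join is lossless.

Yes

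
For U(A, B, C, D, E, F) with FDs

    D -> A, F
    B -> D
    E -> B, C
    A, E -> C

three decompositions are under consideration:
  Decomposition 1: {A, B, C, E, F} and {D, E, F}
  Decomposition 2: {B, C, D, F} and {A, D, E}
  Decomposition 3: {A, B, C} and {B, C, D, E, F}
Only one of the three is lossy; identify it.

Decomposition 1: common = {E, F}, closure = {A, B, C, D, E, F} → lossless.
Decomposition 2: common = {D}, closure = {A, D, F} → lossy.
Decomposition 3: common = {B, C}, closure = {A, B, C, D, F} → lossless.

Decomposition 2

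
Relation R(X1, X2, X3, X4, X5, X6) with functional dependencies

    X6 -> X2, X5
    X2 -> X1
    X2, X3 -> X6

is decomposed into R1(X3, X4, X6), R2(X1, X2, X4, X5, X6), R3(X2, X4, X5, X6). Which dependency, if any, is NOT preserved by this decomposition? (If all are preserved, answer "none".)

X2, X3 -> X6

Check X2, X3 → X6: no single fragment contains all of {X2, X3, X6}, and the restricted closure of {X2, X3} across the fragments never reaches {X6}.
X6 → X2, X5 is preserved.
X2 → X1 is preserved.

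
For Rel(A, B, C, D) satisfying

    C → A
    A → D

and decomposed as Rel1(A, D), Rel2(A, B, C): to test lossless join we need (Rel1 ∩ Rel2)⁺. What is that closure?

A, D

Rel1 ∩ Rel2 = {A}.
A → D applies, adding D
Closure: {A, D}.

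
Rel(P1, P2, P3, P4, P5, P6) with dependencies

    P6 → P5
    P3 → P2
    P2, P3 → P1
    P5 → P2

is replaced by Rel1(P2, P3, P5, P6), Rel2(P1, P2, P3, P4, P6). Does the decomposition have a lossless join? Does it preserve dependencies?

Lossless test: (P2, P3, P6)⁺ = {P1, P2, P3, P5, P6}, which contains all of one fragment — lossless.
Dependency preservation: every FD's attributes lie within a single fragment, so each can be enforced locally — preserved.

lossless and dependency-preserving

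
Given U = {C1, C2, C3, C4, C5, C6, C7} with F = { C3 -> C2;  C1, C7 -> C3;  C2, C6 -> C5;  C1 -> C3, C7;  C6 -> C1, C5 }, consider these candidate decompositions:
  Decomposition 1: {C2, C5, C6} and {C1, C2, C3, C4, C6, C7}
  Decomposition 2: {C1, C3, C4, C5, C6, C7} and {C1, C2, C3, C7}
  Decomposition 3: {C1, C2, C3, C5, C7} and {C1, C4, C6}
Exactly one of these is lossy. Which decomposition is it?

Decomposition 3

Decomposition 1: common = {C2, C6}, closure = {C1, C2, C3, C5, C6, C7} → lossless.
Decomposition 2: common = {C1, C3, C7}, closure = {C1, C2, C3, C7} → lossless.
Decomposition 3: common = {C1}, closure = {C1, C2, C3, C7} → lossy.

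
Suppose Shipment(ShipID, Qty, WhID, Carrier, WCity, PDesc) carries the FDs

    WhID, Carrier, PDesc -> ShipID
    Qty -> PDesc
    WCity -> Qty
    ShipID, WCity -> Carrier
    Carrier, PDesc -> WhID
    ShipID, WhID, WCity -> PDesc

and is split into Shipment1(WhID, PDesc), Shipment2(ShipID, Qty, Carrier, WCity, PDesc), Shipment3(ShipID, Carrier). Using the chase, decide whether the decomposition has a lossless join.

Chase test. Columns are ShipID, Qty, WhID, Carrier, WCity, PDesc; row i has aⱼ where attribute j ∈ Shipmenti, else bᵢⱼ.
Initial tableau (one row per fragment):
  row 1: b11 b12 a3 b14 b15 a6
  row 2: a1 a2 b23 a4 a5 a6
  row 3: a1 b32 b33 a4 b35 b36
No row becomes fully distinguished — the join is lossy.

No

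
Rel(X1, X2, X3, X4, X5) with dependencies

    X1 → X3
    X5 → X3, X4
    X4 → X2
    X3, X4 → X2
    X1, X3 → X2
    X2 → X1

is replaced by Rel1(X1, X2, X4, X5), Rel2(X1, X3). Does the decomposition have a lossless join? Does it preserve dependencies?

Lossless test: (X1)⁺ = {X1, X2, X3}, which contains all of one fragment — lossless.
Dependency preservation: X5 → X3, X4; X3, X4 → X2; X1, X3 → X2 are not contained in any single fragment, but the restricted closure of each left-hand side across the fragments still reaches the right-hand side; the remaining FDs each lie inside some fragment. All dependencies are preserved.

lossless and dependency-preserving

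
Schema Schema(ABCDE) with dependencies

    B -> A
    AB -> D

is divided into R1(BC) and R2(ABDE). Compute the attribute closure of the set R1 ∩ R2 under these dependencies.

ABD

R1 ∩ R2 = {B}.
B → A applies, adding A
AB → D applies, adding D
Closure: {ABD}.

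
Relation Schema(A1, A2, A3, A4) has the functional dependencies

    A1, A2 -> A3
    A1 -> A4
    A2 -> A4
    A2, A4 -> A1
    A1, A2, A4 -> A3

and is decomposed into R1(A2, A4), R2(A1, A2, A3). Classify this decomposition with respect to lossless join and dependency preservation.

Lossless test: (A2)⁺ = {A1, A2, A3, A4}, which contains all of one fragment — lossless.
Dependency preservation: the restricted closure of {A1} across the fragments never reaches {A4}, so A1 → A4 cannot be enforced without a join — not preserved.

lossless but not dependency-preserving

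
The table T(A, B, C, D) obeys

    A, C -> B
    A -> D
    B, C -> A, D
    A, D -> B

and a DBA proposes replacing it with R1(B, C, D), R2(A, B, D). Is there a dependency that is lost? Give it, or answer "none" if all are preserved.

Check B, C → A, D: no single fragment contains all of {A, B, C, D}, and the restricted closure of {B, C} across the fragments never reaches {A, D}.
A, C → B is preserved.
A → D is preserved.
A, D → B is preserved.

B, C -> A, D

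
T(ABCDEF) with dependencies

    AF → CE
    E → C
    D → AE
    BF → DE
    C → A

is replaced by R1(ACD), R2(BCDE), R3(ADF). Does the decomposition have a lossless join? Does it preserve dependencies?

lossy and not dependency-preserving

Lossless test (chase): Rows 1 and 2 agree on D; apply D→AE and equate their AE entries. Rows 1 and 3 agree on D; apply D→AE and equate their AE entries. Rows 1 and 3 agree on E; apply E→C and equate their C entries. No row becomes fully distinguished — the join is lossy.
Dependency preservation: the restricted closure of {AF} across the fragments never reaches {CE}, so AF → CE cannot be enforced without a join — not preserved.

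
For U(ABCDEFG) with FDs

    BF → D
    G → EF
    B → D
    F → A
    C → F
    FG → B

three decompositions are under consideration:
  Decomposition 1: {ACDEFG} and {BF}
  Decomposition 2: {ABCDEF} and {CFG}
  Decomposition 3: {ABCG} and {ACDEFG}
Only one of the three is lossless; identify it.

Decomposition 1: common = {F}, closure = {AF} → lossy.
Decomposition 2: common = {CF}, closure = {ACF} → lossy.
Decomposition 3: common = {ACG}, closure = {ABCDEFG} → lossless.

Decomposition 3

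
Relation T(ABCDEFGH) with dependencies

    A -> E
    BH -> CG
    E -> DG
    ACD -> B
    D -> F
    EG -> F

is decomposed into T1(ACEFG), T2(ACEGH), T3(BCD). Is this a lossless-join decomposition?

Chase test. Columns are ABCDEFGH; row i has aⱼ where attribute j ∈ Ti, else bᵢⱼ.
Initial tableau (one row per fragment):
  row 1: a1 b12 a3 b14 a5 a6 a7 b18
  row 2: a1 b22 a3 b24 a5 b26 a7 a8
  row 3: b31 a2 a3 a4 b35 b36 b37 b38
Rows 1 and 2 agree on E; apply E→DG and equate their DG entries.
Rows 1 and 2 agree on ACD; apply ACD→B and equate their B entries.
Rows 1 and 2 agree on D; apply D→F and equate their F entries.
No row becomes fully distinguished — the join is lossy.

No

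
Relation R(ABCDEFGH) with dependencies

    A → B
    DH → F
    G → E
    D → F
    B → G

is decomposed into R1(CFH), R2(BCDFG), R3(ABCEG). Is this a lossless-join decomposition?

Chase test. Columns are ABCDEFGH; row i has aⱼ where attribute j ∈ Ri, else bᵢⱼ.
Initial tableau (one row per fragment):
  row 1: b11 b12 a3 b14 b15 a6 b17 a8
  row 2: b21 a2 a3 a4 b25 a6 a7 b28
  row 3: a1 a2 a3 b34 a5 b36 a7 b38
Rows 2 and 3 agree on G; apply G→E and equate their E entries.
No row becomes fully distinguished — the join is lossy.

No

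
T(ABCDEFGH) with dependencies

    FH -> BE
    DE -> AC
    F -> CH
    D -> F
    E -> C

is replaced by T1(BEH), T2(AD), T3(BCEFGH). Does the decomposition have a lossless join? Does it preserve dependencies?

Lossless test (chase): Rows 1 and 3 agree on E; apply E→C and equate their C entries. No row becomes fully distinguished — the join is lossy.
Dependency preservation: the restricted closure of {D} across the fragments never reaches {F}, so D → F cannot be enforced without a join — not preserved.

lossy and not dependency-preserving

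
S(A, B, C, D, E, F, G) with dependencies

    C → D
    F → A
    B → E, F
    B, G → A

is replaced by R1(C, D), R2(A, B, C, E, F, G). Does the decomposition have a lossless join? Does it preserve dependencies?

Lossless test: (C)⁺ = {C, D}, which contains all of one fragment — lossless.
Dependency preservation: every FD's attributes lie within a single fragment, so each can be enforced locally — preserved.

lossless and dependency-preserving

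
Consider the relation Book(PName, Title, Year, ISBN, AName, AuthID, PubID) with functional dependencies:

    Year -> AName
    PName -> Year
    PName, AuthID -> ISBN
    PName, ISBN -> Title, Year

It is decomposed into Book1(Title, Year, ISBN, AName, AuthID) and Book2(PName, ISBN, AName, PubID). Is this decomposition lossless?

Common attributes: Book1 ∩ Book2 = {ISBN, AName}.
No dependency enlarges {ISBN, AName}, so (ISBN, AName)⁺ = {ISBN, AName}.
The closure contains neither all of Book1 = {Title, Year, ISBN, AName, AuthID} nor all of Book2 = {PName, ISBN, AName, PubID}, so the common attributes are not a superkey of either fragment. The join is lossy.

No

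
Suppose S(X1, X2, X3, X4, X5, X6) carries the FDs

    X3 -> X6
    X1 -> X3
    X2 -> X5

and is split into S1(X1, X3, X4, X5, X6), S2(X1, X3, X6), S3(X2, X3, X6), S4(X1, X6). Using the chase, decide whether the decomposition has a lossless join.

Chase test. Columns are X1, X2, X3, X4, X5, X6; row i has aⱼ where attribute j ∈ Si, else bᵢⱼ.
Initial tableau (one row per fragment):
  row 1: a1 b12 a3 a4 a5 a6
  row 2: a1 b22 a3 b24 b25 a6
  row 3: b31 a2 a3 b34 b35 a6
  row 4: a1 b42 b43 b44 b45 a6
Rows 1 and 4 agree on X1; apply X1→X3 and equate their X3 entries.
No row becomes fully distinguished — the join is lossy.

No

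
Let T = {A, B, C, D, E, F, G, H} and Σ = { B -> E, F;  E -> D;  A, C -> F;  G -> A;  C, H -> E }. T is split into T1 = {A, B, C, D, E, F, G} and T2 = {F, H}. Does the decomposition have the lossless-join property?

Common attributes: T1 ∩ T2 = {F}.
No dependency enlarges {F}, so (F)⁺ = {F}.
The closure contains neither all of T1 = {A, B, C, D, E, F, G} nor all of T2 = {F, H}, so the common attributes are not a superkey of either fragment. The join is lossy.

No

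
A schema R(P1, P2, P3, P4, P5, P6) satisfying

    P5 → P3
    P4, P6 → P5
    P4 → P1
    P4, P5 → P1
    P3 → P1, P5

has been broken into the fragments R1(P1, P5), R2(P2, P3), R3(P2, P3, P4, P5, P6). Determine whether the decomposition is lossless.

Chase test. Columns are P1, P2, P3, P4, P5, P6; row i has aⱼ where attribute j ∈ Ri, else bᵢⱼ.
Initial tableau (one row per fragment):
  row 1: a1 b12 b13 b14 a5 b16
  row 2: b21 a2 a3 b24 b25 b26
  row 3: b31 a2 a3 a4 a5 a6
Rows 1 and 3 agree on P5; apply P5→P3 and equate their P3 entries.
Rows 1 and 2 agree on P3; apply P3→P1, P5 and equate their P1, P5 entries.
Rows 1 and 3 agree on P3; apply P3→P1, P5 and equate their P1, P5 entries.
Row 3 is now all distinguished symbols — the join is lossless.

Yes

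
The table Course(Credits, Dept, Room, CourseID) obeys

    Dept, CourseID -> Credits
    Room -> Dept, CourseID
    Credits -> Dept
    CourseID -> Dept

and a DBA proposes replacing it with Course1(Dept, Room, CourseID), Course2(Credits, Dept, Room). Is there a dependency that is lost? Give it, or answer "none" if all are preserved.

Dept, CourseID -> Credits

Check Dept, CourseID → Credits: no single fragment contains all of {Credits, Dept, CourseID}, and the restricted closure of {Dept, CourseID} across the fragments never reaches {Credits}.
Room → Dept, CourseID is preserved.
Credits → Dept is preserved.
CourseID → Dept is preserved.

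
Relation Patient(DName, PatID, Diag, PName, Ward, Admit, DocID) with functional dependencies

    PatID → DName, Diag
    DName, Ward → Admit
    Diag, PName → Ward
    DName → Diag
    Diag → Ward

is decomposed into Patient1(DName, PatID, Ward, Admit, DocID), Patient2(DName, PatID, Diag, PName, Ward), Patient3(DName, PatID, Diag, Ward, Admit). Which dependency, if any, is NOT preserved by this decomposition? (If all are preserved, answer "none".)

none

PatID → DName, Diag lies within Patient2.
DName, Ward → Admit lies within Patient1.
Diag, PName → Ward lies within Patient2.
DName → Diag lies within Patient2.
Diag → Ward lies within Patient2.
Every dependency is enforceable on the fragments, so the decomposition is dependency-preserving.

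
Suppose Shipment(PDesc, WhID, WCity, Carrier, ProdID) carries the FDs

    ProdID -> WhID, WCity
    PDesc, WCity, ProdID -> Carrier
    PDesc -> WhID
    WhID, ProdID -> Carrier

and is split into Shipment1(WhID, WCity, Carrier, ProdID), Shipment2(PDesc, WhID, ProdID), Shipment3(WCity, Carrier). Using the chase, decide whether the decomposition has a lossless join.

Yes

Chase test. Columns are PDesc, WhID, WCity, Carrier, ProdID; row i has aⱼ where attribute j ∈ Shipmenti, else bᵢⱼ.
Initial tableau (one row per fragment):
  row 1: b11 a2 a3 a4 a5
  row 2: a1 a2 b23 b24 a5
  row 3: b31 b32 a3 a4 b35
Rows 1 and 2 agree on ProdID; apply ProdID→WhID, WCity and equate their WhID, WCity entries.
Rows 1 and 2 agree on WhID, ProdID; apply WhID, ProdID→Carrier and equate their Carrier entries.
Row 2 is now all distinguished symbols — the join is lossless.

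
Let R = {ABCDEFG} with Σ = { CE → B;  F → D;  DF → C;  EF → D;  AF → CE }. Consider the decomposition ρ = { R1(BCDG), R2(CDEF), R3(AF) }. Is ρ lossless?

Chase test. Columns are ABCDEFG; row i has aⱼ where attribute j ∈ Ri, else bᵢⱼ.
Initial tableau (one row per fragment):
  row 1: b11 a2 a3 a4 b15 b16 a7
  row 2: b21 b22 a3 a4 a5 a6 b27
  row 3: a1 b32 b33 b34 b35 a6 b37
Rows 2 and 3 agree on F; apply F→D and equate their D entries.
Rows 2 and 3 agree on DF; apply DF→C and equate their C entries.
No row becomes fully distinguished — the join is lossy.

No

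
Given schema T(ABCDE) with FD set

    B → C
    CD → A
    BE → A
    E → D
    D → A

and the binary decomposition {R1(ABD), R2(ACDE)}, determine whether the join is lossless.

Common attributes: R1 ∩ R2 = {AD}.
No dependency enlarges {AD}, so (AD)⁺ = {AD}.
The closure contains neither all of R1 = {ABD} nor all of R2 = {ACDE}, so the common attributes are not a superkey of either fragment. The join is lossy.

No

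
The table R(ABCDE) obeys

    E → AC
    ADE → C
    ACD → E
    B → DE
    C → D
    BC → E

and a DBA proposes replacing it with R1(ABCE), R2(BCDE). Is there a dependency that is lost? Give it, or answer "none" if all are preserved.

E → AC lies within R1.
ADE → C: restricted closure across fragments reaches C.
ACD → E: restricted closure across fragments reaches E.
B → DE lies within R2.
C → D lies within R2.
BC → E lies within R1.
Every dependency is enforceable on the fragments, so the decomposition is dependency-preserving.

none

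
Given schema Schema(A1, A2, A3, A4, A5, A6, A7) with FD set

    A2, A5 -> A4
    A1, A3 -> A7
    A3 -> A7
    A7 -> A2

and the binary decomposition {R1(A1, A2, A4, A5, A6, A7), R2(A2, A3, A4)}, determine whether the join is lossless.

No

Common attributes: R1 ∩ R2 = {A2, A4}.
No dependency enlarges {A2, A4}, so (A2, A4)⁺ = {A2, A4}.
The closure contains neither all of R1 = {A1, A2, A4, A5, A6, A7} nor all of R2 = {A2, A3, A4}, so the common attributes are not a superkey of either fragment. The join is lossy.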